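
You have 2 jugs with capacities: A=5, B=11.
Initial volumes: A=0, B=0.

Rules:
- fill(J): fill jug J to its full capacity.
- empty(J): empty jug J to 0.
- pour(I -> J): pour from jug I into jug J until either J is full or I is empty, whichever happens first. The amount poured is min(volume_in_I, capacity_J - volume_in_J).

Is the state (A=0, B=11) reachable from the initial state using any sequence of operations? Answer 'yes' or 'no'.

BFS from (A=0, B=0):
  1. fill(B) -> (A=0 B=11)
Target reached → yes.

Answer: yes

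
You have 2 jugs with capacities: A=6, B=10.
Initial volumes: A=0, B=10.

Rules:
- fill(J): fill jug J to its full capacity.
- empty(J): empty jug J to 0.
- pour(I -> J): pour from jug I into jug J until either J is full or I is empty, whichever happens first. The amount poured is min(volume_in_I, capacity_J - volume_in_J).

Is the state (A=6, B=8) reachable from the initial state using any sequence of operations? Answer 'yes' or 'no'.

BFS from (A=0, B=10):
  1. pour(B -> A) -> (A=6 B=4)
  2. empty(A) -> (A=0 B=4)
  3. pour(B -> A) -> (A=4 B=0)
  4. fill(B) -> (A=4 B=10)
  5. pour(B -> A) -> (A=6 B=8)
Target reached → yes.

Answer: yes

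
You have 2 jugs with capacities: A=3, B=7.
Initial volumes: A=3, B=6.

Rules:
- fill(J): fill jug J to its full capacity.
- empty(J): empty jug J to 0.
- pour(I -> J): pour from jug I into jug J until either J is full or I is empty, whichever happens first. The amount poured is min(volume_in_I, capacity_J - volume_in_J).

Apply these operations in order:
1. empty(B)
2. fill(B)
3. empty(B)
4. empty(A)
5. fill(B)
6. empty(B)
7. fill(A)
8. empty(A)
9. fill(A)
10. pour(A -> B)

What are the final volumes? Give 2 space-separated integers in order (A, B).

Step 1: empty(B) -> (A=3 B=0)
Step 2: fill(B) -> (A=3 B=7)
Step 3: empty(B) -> (A=3 B=0)
Step 4: empty(A) -> (A=0 B=0)
Step 5: fill(B) -> (A=0 B=7)
Step 6: empty(B) -> (A=0 B=0)
Step 7: fill(A) -> (A=3 B=0)
Step 8: empty(A) -> (A=0 B=0)
Step 9: fill(A) -> (A=3 B=0)
Step 10: pour(A -> B) -> (A=0 B=3)

Answer: 0 3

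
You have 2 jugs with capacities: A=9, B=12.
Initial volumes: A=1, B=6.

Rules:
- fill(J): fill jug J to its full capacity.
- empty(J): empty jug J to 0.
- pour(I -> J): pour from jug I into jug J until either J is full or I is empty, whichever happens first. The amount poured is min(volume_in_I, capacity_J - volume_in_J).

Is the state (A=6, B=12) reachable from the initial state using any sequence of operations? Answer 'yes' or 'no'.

BFS from (A=1, B=6):
  1. empty(A) -> (A=0 B=6)
  2. pour(B -> A) -> (A=6 B=0)
  3. fill(B) -> (A=6 B=12)
Target reached → yes.

Answer: yes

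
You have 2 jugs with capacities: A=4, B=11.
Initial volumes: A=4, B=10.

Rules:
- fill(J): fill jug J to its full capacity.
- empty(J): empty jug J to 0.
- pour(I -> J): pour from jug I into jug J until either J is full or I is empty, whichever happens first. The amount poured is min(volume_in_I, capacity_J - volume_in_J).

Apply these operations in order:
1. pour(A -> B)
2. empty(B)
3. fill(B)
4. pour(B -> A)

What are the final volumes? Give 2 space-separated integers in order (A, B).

Step 1: pour(A -> B) -> (A=3 B=11)
Step 2: empty(B) -> (A=3 B=0)
Step 3: fill(B) -> (A=3 B=11)
Step 4: pour(B -> A) -> (A=4 B=10)

Answer: 4 10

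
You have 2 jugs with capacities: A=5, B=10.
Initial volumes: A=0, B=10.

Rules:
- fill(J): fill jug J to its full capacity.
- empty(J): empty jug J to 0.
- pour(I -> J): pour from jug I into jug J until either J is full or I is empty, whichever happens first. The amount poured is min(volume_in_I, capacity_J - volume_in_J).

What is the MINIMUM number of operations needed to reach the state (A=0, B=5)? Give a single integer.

BFS from (A=0, B=10). One shortest path:
  1. pour(B -> A) -> (A=5 B=5)
  2. empty(A) -> (A=0 B=5)
Reached target in 2 moves.

Answer: 2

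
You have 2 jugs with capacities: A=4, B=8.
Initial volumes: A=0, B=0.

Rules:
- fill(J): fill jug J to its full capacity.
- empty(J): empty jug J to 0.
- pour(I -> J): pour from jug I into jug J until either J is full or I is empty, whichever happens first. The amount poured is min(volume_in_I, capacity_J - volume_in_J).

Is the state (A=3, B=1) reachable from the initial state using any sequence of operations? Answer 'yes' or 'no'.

BFS explored all 6 reachable states.
Reachable set includes: (0,0), (0,4), (0,8), (4,0), (4,4), (4,8)
Target (A=3, B=1) not in reachable set → no.

Answer: no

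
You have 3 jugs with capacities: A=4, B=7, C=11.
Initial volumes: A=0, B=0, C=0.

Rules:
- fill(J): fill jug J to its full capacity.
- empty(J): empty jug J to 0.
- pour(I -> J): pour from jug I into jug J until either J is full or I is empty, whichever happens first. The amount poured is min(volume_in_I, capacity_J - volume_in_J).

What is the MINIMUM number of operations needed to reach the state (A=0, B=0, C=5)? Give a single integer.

Answer: 8

Derivation:
BFS from (A=0, B=0, C=0). One shortest path:
  1. fill(A) -> (A=4 B=0 C=0)
  2. pour(A -> B) -> (A=0 B=4 C=0)
  3. fill(A) -> (A=4 B=4 C=0)
  4. pour(A -> B) -> (A=1 B=7 C=0)
  5. empty(B) -> (A=1 B=0 C=0)
  6. pour(A -> C) -> (A=0 B=0 C=1)
  7. fill(A) -> (A=4 B=0 C=1)
  8. pour(A -> C) -> (A=0 B=0 C=5)
Reached target in 8 moves.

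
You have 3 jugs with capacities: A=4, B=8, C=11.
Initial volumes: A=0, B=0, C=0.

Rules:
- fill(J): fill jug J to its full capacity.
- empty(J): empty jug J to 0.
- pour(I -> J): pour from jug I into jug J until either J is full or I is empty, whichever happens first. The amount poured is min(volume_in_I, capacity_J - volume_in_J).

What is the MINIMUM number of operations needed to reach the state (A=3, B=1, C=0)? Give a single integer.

Answer: 8

Derivation:
BFS from (A=0, B=0, C=0). One shortest path:
  1. fill(A) -> (A=4 B=0 C=0)
  2. fill(B) -> (A=4 B=8 C=0)
  3. pour(B -> C) -> (A=4 B=0 C=8)
  4. pour(A -> C) -> (A=1 B=0 C=11)
  5. pour(C -> B) -> (A=1 B=8 C=3)
  6. empty(B) -> (A=1 B=0 C=3)
  7. pour(A -> B) -> (A=0 B=1 C=3)
  8. pour(C -> A) -> (A=3 B=1 C=0)
Reached target in 8 moves.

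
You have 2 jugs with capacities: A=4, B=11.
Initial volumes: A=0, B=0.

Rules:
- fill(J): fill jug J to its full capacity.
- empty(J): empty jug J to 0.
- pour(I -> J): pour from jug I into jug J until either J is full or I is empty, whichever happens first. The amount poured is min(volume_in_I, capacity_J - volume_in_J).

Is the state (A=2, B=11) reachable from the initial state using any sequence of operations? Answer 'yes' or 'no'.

BFS from (A=0, B=0):
  1. fill(A) -> (A=4 B=0)
  2. pour(A -> B) -> (A=0 B=4)
  3. fill(A) -> (A=4 B=4)
  4. pour(A -> B) -> (A=0 B=8)
  5. fill(A) -> (A=4 B=8)
  6. pour(A -> B) -> (A=1 B=11)
  7. empty(B) -> (A=1 B=0)
  8. pour(A -> B) -> (A=0 B=1)
  9. fill(A) -> (A=4 B=1)
  10. pour(A -> B) -> (A=0 B=5)
  11. fill(A) -> (A=4 B=5)
  12. pour(A -> B) -> (A=0 B=9)
  13. fill(A) -> (A=4 B=9)
  14. pour(A -> B) -> (A=2 B=11)
Target reached → yes.

Answer: yes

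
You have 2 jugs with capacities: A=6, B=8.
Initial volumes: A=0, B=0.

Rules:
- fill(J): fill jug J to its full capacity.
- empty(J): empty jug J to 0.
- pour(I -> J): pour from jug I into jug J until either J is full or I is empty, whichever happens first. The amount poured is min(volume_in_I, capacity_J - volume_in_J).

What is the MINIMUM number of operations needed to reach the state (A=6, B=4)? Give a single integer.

Answer: 6

Derivation:
BFS from (A=0, B=0). One shortest path:
  1. fill(B) -> (A=0 B=8)
  2. pour(B -> A) -> (A=6 B=2)
  3. empty(A) -> (A=0 B=2)
  4. pour(B -> A) -> (A=2 B=0)
  5. fill(B) -> (A=2 B=8)
  6. pour(B -> A) -> (A=6 B=4)
Reached target in 6 moves.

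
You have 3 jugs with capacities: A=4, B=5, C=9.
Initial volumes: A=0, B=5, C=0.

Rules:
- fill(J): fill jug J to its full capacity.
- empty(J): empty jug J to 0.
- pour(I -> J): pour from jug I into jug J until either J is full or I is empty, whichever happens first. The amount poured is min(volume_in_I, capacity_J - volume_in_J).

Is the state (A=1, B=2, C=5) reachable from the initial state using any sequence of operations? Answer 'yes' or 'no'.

BFS explored all 204 reachable states.
Reachable set includes: (0,0,0), (0,0,1), (0,0,2), (0,0,3), (0,0,4), (0,0,5), (0,0,6), (0,0,7), (0,0,8), (0,0,9), (0,1,0), (0,1,1) ...
Target (A=1, B=2, C=5) not in reachable set → no.

Answer: no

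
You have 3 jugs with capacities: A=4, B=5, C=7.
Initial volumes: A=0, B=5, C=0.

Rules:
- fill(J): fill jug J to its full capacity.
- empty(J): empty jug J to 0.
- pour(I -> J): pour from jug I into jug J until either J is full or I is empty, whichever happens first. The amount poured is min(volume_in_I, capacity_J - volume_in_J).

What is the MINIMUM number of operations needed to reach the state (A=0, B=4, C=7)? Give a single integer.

Answer: 4

Derivation:
BFS from (A=0, B=5, C=0). One shortest path:
  1. fill(A) -> (A=4 B=5 C=0)
  2. empty(B) -> (A=4 B=0 C=0)
  3. fill(C) -> (A=4 B=0 C=7)
  4. pour(A -> B) -> (A=0 B=4 C=7)
Reached target in 4 moves.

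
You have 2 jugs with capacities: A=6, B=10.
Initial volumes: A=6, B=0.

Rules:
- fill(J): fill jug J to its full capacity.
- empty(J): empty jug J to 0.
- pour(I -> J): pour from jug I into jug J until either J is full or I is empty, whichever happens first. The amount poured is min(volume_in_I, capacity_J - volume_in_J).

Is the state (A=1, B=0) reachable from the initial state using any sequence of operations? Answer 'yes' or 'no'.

BFS explored all 16 reachable states.
Reachable set includes: (0,0), (0,2), (0,4), (0,6), (0,8), (0,10), (2,0), (2,10), (4,0), (4,10), (6,0), (6,2) ...
Target (A=1, B=0) not in reachable set → no.

Answer: no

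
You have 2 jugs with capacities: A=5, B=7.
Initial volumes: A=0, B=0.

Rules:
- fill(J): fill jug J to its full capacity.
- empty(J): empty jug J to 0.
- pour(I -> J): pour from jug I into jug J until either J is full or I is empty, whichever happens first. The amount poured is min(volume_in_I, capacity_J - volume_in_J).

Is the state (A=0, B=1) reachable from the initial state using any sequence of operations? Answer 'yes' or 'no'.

BFS from (A=0, B=0):
  1. fill(A) -> (A=5 B=0)
  2. pour(A -> B) -> (A=0 B=5)
  3. fill(A) -> (A=5 B=5)
  4. pour(A -> B) -> (A=3 B=7)
  5. empty(B) -> (A=3 B=0)
  6. pour(A -> B) -> (A=0 B=3)
  7. fill(A) -> (A=5 B=3)
  8. pour(A -> B) -> (A=1 B=7)
  9. empty(B) -> (A=1 B=0)
  10. pour(A -> B) -> (A=0 B=1)
Target reached → yes.

Answer: yes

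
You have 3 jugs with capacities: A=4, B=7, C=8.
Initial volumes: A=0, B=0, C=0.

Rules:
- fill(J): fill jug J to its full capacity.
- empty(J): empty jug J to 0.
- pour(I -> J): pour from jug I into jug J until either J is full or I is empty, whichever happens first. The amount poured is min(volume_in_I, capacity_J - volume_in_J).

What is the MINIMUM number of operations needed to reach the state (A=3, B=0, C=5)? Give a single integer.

BFS from (A=0, B=0, C=0). One shortest path:
  1. fill(C) -> (A=0 B=0 C=8)
  2. pour(C -> B) -> (A=0 B=7 C=1)
  3. pour(B -> A) -> (A=4 B=3 C=1)
  4. pour(A -> C) -> (A=0 B=3 C=5)
  5. pour(B -> A) -> (A=3 B=0 C=5)
Reached target in 5 moves.

Answer: 5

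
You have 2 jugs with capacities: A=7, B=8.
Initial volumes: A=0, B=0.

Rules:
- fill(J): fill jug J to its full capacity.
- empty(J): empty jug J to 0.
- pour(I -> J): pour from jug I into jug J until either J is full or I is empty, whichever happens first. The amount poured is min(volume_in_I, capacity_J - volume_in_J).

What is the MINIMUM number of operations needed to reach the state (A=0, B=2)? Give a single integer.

Answer: 7

Derivation:
BFS from (A=0, B=0). One shortest path:
  1. fill(B) -> (A=0 B=8)
  2. pour(B -> A) -> (A=7 B=1)
  3. empty(A) -> (A=0 B=1)
  4. pour(B -> A) -> (A=1 B=0)
  5. fill(B) -> (A=1 B=8)
  6. pour(B -> A) -> (A=7 B=2)
  7. empty(A) -> (A=0 B=2)
Reached target in 7 moves.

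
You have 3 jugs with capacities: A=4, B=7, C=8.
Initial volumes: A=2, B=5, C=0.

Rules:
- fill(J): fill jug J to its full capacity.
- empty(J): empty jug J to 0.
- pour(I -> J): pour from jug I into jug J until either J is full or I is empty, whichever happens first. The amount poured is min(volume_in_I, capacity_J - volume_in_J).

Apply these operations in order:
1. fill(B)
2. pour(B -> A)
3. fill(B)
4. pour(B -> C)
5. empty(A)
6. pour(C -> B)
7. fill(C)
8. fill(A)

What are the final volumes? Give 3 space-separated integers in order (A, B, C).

Step 1: fill(B) -> (A=2 B=7 C=0)
Step 2: pour(B -> A) -> (A=4 B=5 C=0)
Step 3: fill(B) -> (A=4 B=7 C=0)
Step 4: pour(B -> C) -> (A=4 B=0 C=7)
Step 5: empty(A) -> (A=0 B=0 C=7)
Step 6: pour(C -> B) -> (A=0 B=7 C=0)
Step 7: fill(C) -> (A=0 B=7 C=8)
Step 8: fill(A) -> (A=4 B=7 C=8)

Answer: 4 7 8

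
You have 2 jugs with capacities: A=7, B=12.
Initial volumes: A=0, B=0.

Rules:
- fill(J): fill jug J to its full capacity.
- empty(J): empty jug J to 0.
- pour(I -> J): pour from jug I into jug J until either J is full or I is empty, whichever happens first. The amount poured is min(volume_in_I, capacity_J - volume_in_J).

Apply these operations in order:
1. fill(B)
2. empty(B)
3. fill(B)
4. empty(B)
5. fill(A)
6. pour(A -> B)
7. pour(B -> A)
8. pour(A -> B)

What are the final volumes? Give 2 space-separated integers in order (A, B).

Step 1: fill(B) -> (A=0 B=12)
Step 2: empty(B) -> (A=0 B=0)
Step 3: fill(B) -> (A=0 B=12)
Step 4: empty(B) -> (A=0 B=0)
Step 5: fill(A) -> (A=7 B=0)
Step 6: pour(A -> B) -> (A=0 B=7)
Step 7: pour(B -> A) -> (A=7 B=0)
Step 8: pour(A -> B) -> (A=0 B=7)

Answer: 0 7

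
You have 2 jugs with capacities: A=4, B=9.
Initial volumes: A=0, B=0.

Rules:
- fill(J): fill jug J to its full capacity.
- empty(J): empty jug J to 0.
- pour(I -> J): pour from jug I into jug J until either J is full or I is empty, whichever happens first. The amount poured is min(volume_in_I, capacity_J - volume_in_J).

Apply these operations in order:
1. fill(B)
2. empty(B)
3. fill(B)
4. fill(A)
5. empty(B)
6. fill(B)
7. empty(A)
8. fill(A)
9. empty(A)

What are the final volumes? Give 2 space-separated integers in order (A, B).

Answer: 0 9

Derivation:
Step 1: fill(B) -> (A=0 B=9)
Step 2: empty(B) -> (A=0 B=0)
Step 3: fill(B) -> (A=0 B=9)
Step 4: fill(A) -> (A=4 B=9)
Step 5: empty(B) -> (A=4 B=0)
Step 6: fill(B) -> (A=4 B=9)
Step 7: empty(A) -> (A=0 B=9)
Step 8: fill(A) -> (A=4 B=9)
Step 9: empty(A) -> (A=0 B=9)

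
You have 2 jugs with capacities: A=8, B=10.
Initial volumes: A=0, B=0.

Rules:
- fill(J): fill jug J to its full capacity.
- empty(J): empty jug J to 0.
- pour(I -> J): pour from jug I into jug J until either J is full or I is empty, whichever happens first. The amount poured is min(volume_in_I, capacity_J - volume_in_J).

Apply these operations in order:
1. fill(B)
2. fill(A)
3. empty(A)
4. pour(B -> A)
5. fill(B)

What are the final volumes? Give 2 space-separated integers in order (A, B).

Answer: 8 10

Derivation:
Step 1: fill(B) -> (A=0 B=10)
Step 2: fill(A) -> (A=8 B=10)
Step 3: empty(A) -> (A=0 B=10)
Step 4: pour(B -> A) -> (A=8 B=2)
Step 5: fill(B) -> (A=8 B=10)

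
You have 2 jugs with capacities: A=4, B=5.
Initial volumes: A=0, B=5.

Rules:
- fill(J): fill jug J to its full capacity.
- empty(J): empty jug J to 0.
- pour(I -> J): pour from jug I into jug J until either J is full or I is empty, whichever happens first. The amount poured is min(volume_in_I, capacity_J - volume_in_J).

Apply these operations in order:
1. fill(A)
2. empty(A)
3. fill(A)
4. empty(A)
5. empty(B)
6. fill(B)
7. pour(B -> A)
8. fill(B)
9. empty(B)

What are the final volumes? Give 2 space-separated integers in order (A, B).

Step 1: fill(A) -> (A=4 B=5)
Step 2: empty(A) -> (A=0 B=5)
Step 3: fill(A) -> (A=4 B=5)
Step 4: empty(A) -> (A=0 B=5)
Step 5: empty(B) -> (A=0 B=0)
Step 6: fill(B) -> (A=0 B=5)
Step 7: pour(B -> A) -> (A=4 B=1)
Step 8: fill(B) -> (A=4 B=5)
Step 9: empty(B) -> (A=4 B=0)

Answer: 4 0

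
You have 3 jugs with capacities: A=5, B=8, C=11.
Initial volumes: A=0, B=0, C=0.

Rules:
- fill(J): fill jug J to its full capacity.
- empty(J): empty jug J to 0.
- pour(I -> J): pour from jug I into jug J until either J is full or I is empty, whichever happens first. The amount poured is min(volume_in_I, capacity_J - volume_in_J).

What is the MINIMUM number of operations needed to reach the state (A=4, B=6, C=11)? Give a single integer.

Answer: 8

Derivation:
BFS from (A=0, B=0, C=0). One shortest path:
  1. fill(C) -> (A=0 B=0 C=11)
  2. pour(C -> A) -> (A=5 B=0 C=6)
  3. pour(C -> B) -> (A=5 B=6 C=0)
  4. pour(A -> C) -> (A=0 B=6 C=5)
  5. fill(A) -> (A=5 B=6 C=5)
  6. pour(A -> C) -> (A=0 B=6 C=10)
  7. fill(A) -> (A=5 B=6 C=10)
  8. pour(A -> C) -> (A=4 B=6 C=11)
Reached target in 8 moves.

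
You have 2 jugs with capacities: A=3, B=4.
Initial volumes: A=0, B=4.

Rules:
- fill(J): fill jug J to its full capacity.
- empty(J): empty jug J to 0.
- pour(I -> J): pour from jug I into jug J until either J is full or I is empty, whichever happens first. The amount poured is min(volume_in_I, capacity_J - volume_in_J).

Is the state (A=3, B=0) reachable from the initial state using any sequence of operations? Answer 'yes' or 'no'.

BFS from (A=0, B=4):
  1. fill(A) -> (A=3 B=4)
  2. empty(B) -> (A=3 B=0)
Target reached → yes.

Answer: yes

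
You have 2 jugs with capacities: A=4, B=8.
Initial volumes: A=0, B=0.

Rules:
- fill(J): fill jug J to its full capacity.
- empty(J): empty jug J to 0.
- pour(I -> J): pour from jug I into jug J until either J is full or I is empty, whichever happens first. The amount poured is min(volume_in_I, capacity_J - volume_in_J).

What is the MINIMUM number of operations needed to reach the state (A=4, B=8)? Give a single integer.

BFS from (A=0, B=0). One shortest path:
  1. fill(A) -> (A=4 B=0)
  2. fill(B) -> (A=4 B=8)
Reached target in 2 moves.

Answer: 2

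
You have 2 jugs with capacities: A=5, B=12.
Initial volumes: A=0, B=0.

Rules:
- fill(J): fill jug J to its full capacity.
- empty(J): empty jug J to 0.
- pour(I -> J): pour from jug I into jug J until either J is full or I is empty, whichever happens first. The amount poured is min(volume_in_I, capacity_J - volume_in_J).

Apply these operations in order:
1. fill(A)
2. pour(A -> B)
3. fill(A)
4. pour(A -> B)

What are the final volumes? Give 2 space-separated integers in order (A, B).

Answer: 0 10

Derivation:
Step 1: fill(A) -> (A=5 B=0)
Step 2: pour(A -> B) -> (A=0 B=5)
Step 3: fill(A) -> (A=5 B=5)
Step 4: pour(A -> B) -> (A=0 B=10)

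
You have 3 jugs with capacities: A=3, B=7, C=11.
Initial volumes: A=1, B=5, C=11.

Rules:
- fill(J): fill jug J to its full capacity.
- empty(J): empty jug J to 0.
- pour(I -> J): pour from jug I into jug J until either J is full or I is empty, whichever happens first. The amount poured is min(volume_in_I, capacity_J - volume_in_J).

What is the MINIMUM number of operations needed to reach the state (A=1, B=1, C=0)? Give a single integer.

BFS from (A=1, B=5, C=11). One shortest path:
  1. empty(C) -> (A=1 B=5 C=0)
  2. pour(B -> C) -> (A=1 B=0 C=5)
  3. fill(B) -> (A=1 B=7 C=5)
  4. pour(B -> C) -> (A=1 B=1 C=11)
  5. empty(C) -> (A=1 B=1 C=0)
Reached target in 5 moves.

Answer: 5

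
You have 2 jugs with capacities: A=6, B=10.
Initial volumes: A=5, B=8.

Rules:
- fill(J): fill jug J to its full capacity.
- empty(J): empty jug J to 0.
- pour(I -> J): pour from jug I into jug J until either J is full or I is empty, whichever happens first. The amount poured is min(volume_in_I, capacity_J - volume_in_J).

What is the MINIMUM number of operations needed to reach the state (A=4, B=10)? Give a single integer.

Answer: 2

Derivation:
BFS from (A=5, B=8). One shortest path:
  1. fill(A) -> (A=6 B=8)
  2. pour(A -> B) -> (A=4 B=10)
Reached target in 2 moves.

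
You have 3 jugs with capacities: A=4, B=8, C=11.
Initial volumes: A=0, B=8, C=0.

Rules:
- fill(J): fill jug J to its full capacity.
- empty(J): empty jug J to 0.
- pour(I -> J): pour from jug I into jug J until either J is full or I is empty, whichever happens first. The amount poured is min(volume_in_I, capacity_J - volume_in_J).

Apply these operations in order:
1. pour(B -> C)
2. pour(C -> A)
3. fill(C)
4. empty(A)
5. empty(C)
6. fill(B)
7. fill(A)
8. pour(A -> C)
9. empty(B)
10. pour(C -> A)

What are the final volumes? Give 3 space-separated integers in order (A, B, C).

Step 1: pour(B -> C) -> (A=0 B=0 C=8)
Step 2: pour(C -> A) -> (A=4 B=0 C=4)
Step 3: fill(C) -> (A=4 B=0 C=11)
Step 4: empty(A) -> (A=0 B=0 C=11)
Step 5: empty(C) -> (A=0 B=0 C=0)
Step 6: fill(B) -> (A=0 B=8 C=0)
Step 7: fill(A) -> (A=4 B=8 C=0)
Step 8: pour(A -> C) -> (A=0 B=8 C=4)
Step 9: empty(B) -> (A=0 B=0 C=4)
Step 10: pour(C -> A) -> (A=4 B=0 C=0)

Answer: 4 0 0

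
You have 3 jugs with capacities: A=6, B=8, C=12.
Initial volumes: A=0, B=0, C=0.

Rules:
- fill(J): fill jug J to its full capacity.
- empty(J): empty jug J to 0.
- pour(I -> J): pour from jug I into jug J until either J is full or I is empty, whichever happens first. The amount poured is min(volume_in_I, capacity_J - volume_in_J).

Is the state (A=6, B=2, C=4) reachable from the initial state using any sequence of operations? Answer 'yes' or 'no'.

BFS from (A=0, B=0, C=0):
  1. fill(C) -> (A=0 B=0 C=12)
  2. pour(C -> B) -> (A=0 B=8 C=4)
  3. pour(B -> A) -> (A=6 B=2 C=4)
Target reached → yes.

Answer: yes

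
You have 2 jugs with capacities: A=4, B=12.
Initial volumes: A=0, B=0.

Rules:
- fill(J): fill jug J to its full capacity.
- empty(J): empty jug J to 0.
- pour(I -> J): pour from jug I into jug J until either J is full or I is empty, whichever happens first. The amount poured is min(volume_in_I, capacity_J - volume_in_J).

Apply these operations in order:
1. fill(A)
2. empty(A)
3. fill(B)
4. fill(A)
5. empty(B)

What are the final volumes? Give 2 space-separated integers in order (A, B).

Step 1: fill(A) -> (A=4 B=0)
Step 2: empty(A) -> (A=0 B=0)
Step 3: fill(B) -> (A=0 B=12)
Step 4: fill(A) -> (A=4 B=12)
Step 5: empty(B) -> (A=4 B=0)

Answer: 4 0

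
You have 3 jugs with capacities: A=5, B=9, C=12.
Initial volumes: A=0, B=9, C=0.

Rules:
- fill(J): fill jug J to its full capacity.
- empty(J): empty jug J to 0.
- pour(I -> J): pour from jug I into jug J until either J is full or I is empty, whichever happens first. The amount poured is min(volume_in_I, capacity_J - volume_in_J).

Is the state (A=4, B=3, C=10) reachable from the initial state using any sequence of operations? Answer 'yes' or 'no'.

Answer: no

Derivation:
BFS explored all 428 reachable states.
Reachable set includes: (0,0,0), (0,0,1), (0,0,2), (0,0,3), (0,0,4), (0,0,5), (0,0,6), (0,0,7), (0,0,8), (0,0,9), (0,0,10), (0,0,11) ...
Target (A=4, B=3, C=10) not in reachable set → no.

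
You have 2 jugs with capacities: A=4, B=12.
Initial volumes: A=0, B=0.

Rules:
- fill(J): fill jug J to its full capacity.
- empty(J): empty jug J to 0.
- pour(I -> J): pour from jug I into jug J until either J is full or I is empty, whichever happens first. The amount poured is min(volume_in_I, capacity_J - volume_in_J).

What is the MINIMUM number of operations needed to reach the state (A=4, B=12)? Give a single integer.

Answer: 2

Derivation:
BFS from (A=0, B=0). One shortest path:
  1. fill(A) -> (A=4 B=0)
  2. fill(B) -> (A=4 B=12)
Reached target in 2 moves.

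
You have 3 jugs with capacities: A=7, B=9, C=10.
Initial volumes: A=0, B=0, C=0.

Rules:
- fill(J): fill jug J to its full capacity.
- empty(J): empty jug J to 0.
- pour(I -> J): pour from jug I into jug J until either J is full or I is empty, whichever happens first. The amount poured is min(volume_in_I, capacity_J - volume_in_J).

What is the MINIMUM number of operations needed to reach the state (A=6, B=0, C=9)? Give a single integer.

BFS from (A=0, B=0, C=0). One shortest path:
  1. fill(A) -> (A=7 B=0 C=0)
  2. fill(B) -> (A=7 B=9 C=0)
  3. pour(B -> C) -> (A=7 B=0 C=9)
  4. fill(B) -> (A=7 B=9 C=9)
  5. pour(A -> C) -> (A=6 B=9 C=10)
  6. empty(C) -> (A=6 B=9 C=0)
  7. pour(B -> C) -> (A=6 B=0 C=9)
Reached target in 7 moves.

Answer: 7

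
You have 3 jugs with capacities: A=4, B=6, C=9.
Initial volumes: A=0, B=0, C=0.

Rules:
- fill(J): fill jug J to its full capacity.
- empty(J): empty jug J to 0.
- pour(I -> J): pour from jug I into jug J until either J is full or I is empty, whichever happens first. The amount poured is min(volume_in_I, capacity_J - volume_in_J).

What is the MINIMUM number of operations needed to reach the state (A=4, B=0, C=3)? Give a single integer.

BFS from (A=0, B=0, C=0). One shortest path:
  1. fill(A) -> (A=4 B=0 C=0)
  2. fill(C) -> (A=4 B=0 C=9)
  3. pour(C -> B) -> (A=4 B=6 C=3)
  4. empty(B) -> (A=4 B=0 C=3)
Reached target in 4 moves.

Answer: 4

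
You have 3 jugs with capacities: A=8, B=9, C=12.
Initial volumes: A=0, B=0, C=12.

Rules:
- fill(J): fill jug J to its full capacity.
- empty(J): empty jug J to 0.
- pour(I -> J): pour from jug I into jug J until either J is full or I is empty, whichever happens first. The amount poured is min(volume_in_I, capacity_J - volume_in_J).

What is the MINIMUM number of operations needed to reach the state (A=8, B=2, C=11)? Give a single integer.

BFS from (A=0, B=0, C=12). One shortest path:
  1. pour(C -> B) -> (A=0 B=9 C=3)
  2. pour(B -> A) -> (A=8 B=1 C=3)
  3. pour(A -> C) -> (A=0 B=1 C=11)
  4. pour(B -> A) -> (A=1 B=0 C=11)
  5. fill(B) -> (A=1 B=9 C=11)
  6. pour(B -> A) -> (A=8 B=2 C=11)
Reached target in 6 moves.

Answer: 6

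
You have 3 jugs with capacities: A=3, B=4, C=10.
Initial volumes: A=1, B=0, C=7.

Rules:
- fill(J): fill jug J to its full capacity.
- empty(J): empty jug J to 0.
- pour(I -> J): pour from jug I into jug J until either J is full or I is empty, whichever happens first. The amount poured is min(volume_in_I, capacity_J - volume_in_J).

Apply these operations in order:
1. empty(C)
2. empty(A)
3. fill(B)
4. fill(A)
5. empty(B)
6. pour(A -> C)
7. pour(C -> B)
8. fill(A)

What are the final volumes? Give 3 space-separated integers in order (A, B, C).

Answer: 3 3 0

Derivation:
Step 1: empty(C) -> (A=1 B=0 C=0)
Step 2: empty(A) -> (A=0 B=0 C=0)
Step 3: fill(B) -> (A=0 B=4 C=0)
Step 4: fill(A) -> (A=3 B=4 C=0)
Step 5: empty(B) -> (A=3 B=0 C=0)
Step 6: pour(A -> C) -> (A=0 B=0 C=3)
Step 7: pour(C -> B) -> (A=0 B=3 C=0)
Step 8: fill(A) -> (A=3 B=3 C=0)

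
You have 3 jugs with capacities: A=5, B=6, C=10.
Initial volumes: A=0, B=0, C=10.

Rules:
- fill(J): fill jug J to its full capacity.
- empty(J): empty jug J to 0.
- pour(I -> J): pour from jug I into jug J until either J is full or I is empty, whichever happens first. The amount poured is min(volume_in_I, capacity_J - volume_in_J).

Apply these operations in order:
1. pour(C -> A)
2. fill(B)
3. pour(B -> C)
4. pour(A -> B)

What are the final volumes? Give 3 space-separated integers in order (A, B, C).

Step 1: pour(C -> A) -> (A=5 B=0 C=5)
Step 2: fill(B) -> (A=5 B=6 C=5)
Step 3: pour(B -> C) -> (A=5 B=1 C=10)
Step 4: pour(A -> B) -> (A=0 B=6 C=10)

Answer: 0 6 10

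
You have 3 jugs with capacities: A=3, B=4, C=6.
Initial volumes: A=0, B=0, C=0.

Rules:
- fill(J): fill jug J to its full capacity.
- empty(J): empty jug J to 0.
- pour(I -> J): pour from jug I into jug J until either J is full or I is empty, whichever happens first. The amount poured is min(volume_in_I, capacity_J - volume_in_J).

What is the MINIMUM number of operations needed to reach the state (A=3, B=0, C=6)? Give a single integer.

BFS from (A=0, B=0, C=0). One shortest path:
  1. fill(A) -> (A=3 B=0 C=0)
  2. fill(C) -> (A=3 B=0 C=6)
Reached target in 2 moves.

Answer: 2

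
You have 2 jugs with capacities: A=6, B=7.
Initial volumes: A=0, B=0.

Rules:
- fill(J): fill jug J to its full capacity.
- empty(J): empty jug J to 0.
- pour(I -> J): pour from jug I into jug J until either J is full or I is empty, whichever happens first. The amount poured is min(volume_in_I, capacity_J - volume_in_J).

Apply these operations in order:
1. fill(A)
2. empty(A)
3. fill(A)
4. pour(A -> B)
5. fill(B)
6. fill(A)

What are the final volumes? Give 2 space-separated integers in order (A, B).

Step 1: fill(A) -> (A=6 B=0)
Step 2: empty(A) -> (A=0 B=0)
Step 3: fill(A) -> (A=6 B=0)
Step 4: pour(A -> B) -> (A=0 B=6)
Step 5: fill(B) -> (A=0 B=7)
Step 6: fill(A) -> (A=6 B=7)

Answer: 6 7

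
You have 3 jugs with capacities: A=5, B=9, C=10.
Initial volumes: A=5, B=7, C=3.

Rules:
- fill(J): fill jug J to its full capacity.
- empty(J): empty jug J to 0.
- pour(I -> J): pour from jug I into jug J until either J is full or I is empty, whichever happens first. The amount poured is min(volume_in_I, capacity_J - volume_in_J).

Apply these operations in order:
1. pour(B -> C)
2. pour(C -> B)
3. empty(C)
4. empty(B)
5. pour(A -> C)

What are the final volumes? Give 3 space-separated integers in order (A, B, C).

Step 1: pour(B -> C) -> (A=5 B=0 C=10)
Step 2: pour(C -> B) -> (A=5 B=9 C=1)
Step 3: empty(C) -> (A=5 B=9 C=0)
Step 4: empty(B) -> (A=5 B=0 C=0)
Step 5: pour(A -> C) -> (A=0 B=0 C=5)

Answer: 0 0 5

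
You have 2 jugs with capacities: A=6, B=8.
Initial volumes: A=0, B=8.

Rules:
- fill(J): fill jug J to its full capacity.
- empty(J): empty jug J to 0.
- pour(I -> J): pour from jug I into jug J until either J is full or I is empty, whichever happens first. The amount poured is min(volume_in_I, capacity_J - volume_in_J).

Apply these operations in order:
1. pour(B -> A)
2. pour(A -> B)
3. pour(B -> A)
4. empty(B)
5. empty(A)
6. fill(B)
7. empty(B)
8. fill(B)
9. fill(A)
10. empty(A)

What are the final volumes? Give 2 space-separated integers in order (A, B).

Step 1: pour(B -> A) -> (A=6 B=2)
Step 2: pour(A -> B) -> (A=0 B=8)
Step 3: pour(B -> A) -> (A=6 B=2)
Step 4: empty(B) -> (A=6 B=0)
Step 5: empty(A) -> (A=0 B=0)
Step 6: fill(B) -> (A=0 B=8)
Step 7: empty(B) -> (A=0 B=0)
Step 8: fill(B) -> (A=0 B=8)
Step 9: fill(A) -> (A=6 B=8)
Step 10: empty(A) -> (A=0 B=8)

Answer: 0 8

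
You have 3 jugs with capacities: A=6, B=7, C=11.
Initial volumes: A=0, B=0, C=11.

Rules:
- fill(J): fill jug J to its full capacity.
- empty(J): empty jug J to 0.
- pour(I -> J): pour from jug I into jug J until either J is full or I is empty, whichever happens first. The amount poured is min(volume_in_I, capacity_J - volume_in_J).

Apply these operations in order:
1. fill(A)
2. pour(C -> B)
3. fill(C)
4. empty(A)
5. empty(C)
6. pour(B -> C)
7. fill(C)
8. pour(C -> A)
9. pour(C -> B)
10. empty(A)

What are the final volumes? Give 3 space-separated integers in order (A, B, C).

Answer: 0 5 0

Derivation:
Step 1: fill(A) -> (A=6 B=0 C=11)
Step 2: pour(C -> B) -> (A=6 B=7 C=4)
Step 3: fill(C) -> (A=6 B=7 C=11)
Step 4: empty(A) -> (A=0 B=7 C=11)
Step 5: empty(C) -> (A=0 B=7 C=0)
Step 6: pour(B -> C) -> (A=0 B=0 C=7)
Step 7: fill(C) -> (A=0 B=0 C=11)
Step 8: pour(C -> A) -> (A=6 B=0 C=5)
Step 9: pour(C -> B) -> (A=6 B=5 C=0)
Step 10: empty(A) -> (A=0 B=5 C=0)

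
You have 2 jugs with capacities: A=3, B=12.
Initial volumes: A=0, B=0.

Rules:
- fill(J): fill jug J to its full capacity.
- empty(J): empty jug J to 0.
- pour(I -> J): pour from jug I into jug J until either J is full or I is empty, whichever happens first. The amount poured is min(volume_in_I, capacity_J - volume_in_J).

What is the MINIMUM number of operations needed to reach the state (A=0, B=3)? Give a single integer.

Answer: 2

Derivation:
BFS from (A=0, B=0). One shortest path:
  1. fill(A) -> (A=3 B=0)
  2. pour(A -> B) -> (A=0 B=3)
Reached target in 2 moves.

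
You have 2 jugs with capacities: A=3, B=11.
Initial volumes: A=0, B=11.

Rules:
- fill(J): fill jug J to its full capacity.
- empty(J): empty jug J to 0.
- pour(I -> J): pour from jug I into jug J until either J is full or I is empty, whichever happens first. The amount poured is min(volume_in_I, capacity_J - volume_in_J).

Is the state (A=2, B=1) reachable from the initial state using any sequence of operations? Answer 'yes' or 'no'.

BFS explored all 28 reachable states.
Reachable set includes: (0,0), (0,1), (0,2), (0,3), (0,4), (0,5), (0,6), (0,7), (0,8), (0,9), (0,10), (0,11) ...
Target (A=2, B=1) not in reachable set → no.

Answer: no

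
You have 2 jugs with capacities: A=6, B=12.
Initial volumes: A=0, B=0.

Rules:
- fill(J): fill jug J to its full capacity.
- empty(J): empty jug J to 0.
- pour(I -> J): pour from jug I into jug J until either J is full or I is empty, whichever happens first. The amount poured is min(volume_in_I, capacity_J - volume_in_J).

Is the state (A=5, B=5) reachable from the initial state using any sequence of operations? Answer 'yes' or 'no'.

BFS explored all 6 reachable states.
Reachable set includes: (0,0), (0,6), (0,12), (6,0), (6,6), (6,12)
Target (A=5, B=5) not in reachable set → no.

Answer: no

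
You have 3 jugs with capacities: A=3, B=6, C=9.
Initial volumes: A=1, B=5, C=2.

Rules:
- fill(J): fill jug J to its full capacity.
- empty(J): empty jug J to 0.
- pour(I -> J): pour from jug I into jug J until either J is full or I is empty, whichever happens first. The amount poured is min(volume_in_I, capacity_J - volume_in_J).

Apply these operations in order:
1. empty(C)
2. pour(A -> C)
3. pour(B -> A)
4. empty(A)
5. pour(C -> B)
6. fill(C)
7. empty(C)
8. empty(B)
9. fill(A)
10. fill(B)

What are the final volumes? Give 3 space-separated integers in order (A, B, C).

Step 1: empty(C) -> (A=1 B=5 C=0)
Step 2: pour(A -> C) -> (A=0 B=5 C=1)
Step 3: pour(B -> A) -> (A=3 B=2 C=1)
Step 4: empty(A) -> (A=0 B=2 C=1)
Step 5: pour(C -> B) -> (A=0 B=3 C=0)
Step 6: fill(C) -> (A=0 B=3 C=9)
Step 7: empty(C) -> (A=0 B=3 C=0)
Step 8: empty(B) -> (A=0 B=0 C=0)
Step 9: fill(A) -> (A=3 B=0 C=0)
Step 10: fill(B) -> (A=3 B=6 C=0)

Answer: 3 6 0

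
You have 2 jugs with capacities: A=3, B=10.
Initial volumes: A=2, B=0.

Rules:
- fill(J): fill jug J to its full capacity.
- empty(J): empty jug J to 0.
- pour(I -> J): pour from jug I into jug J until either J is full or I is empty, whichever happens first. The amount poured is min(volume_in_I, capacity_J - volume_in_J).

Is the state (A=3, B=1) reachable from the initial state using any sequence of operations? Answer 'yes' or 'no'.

Answer: yes

Derivation:
BFS from (A=2, B=0):
  1. empty(A) -> (A=0 B=0)
  2. fill(B) -> (A=0 B=10)
  3. pour(B -> A) -> (A=3 B=7)
  4. empty(A) -> (A=0 B=7)
  5. pour(B -> A) -> (A=3 B=4)
  6. empty(A) -> (A=0 B=4)
  7. pour(B -> A) -> (A=3 B=1)
Target reached → yes.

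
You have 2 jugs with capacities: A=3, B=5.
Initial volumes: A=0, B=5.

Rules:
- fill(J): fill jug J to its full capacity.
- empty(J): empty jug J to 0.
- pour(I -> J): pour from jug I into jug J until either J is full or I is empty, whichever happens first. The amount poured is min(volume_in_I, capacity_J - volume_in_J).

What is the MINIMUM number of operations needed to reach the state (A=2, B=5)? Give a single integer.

BFS from (A=0, B=5). One shortest path:
  1. pour(B -> A) -> (A=3 B=2)
  2. empty(A) -> (A=0 B=2)
  3. pour(B -> A) -> (A=2 B=0)
  4. fill(B) -> (A=2 B=5)
Reached target in 4 moves.

Answer: 4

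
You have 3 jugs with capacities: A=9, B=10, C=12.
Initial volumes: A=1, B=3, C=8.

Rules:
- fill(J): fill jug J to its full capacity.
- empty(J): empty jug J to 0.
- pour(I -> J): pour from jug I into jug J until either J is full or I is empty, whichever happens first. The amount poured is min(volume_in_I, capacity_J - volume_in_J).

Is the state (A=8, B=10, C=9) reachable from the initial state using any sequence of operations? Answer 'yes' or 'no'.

Answer: yes

Derivation:
BFS from (A=1, B=3, C=8):
  1. fill(A) -> (A=9 B=3 C=8)
  2. empty(B) -> (A=9 B=0 C=8)
  3. pour(A -> B) -> (A=0 B=9 C=8)
  4. pour(C -> A) -> (A=8 B=9 C=0)
  5. pour(B -> C) -> (A=8 B=0 C=9)
  6. fill(B) -> (A=8 B=10 C=9)
Target reached → yes.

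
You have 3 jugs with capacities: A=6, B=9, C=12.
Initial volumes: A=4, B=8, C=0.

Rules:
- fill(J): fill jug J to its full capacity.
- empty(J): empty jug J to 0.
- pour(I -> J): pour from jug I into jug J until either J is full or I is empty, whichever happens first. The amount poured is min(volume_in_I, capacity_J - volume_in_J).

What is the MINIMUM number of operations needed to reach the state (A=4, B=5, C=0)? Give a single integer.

BFS from (A=4, B=8, C=0). One shortest path:
  1. pour(B -> C) -> (A=4 B=0 C=8)
  2. fill(B) -> (A=4 B=9 C=8)
  3. pour(B -> C) -> (A=4 B=5 C=12)
  4. empty(C) -> (A=4 B=5 C=0)
Reached target in 4 moves.

Answer: 4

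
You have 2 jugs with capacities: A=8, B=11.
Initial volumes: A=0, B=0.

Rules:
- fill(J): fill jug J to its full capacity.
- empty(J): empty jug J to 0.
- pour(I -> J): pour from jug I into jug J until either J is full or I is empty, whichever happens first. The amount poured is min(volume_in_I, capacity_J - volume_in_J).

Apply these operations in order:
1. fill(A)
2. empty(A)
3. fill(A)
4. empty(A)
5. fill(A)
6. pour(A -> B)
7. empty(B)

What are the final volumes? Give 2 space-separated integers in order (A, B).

Answer: 0 0

Derivation:
Step 1: fill(A) -> (A=8 B=0)
Step 2: empty(A) -> (A=0 B=0)
Step 3: fill(A) -> (A=8 B=0)
Step 4: empty(A) -> (A=0 B=0)
Step 5: fill(A) -> (A=8 B=0)
Step 6: pour(A -> B) -> (A=0 B=8)
Step 7: empty(B) -> (A=0 B=0)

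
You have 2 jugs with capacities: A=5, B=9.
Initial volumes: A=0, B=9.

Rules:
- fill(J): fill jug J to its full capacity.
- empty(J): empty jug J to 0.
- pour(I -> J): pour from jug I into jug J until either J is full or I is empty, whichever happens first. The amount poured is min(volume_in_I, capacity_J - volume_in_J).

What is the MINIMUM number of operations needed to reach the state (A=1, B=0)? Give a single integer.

Answer: 6

Derivation:
BFS from (A=0, B=9). One shortest path:
  1. fill(A) -> (A=5 B=9)
  2. empty(B) -> (A=5 B=0)
  3. pour(A -> B) -> (A=0 B=5)
  4. fill(A) -> (A=5 B=5)
  5. pour(A -> B) -> (A=1 B=9)
  6. empty(B) -> (A=1 B=0)
Reached target in 6 moves.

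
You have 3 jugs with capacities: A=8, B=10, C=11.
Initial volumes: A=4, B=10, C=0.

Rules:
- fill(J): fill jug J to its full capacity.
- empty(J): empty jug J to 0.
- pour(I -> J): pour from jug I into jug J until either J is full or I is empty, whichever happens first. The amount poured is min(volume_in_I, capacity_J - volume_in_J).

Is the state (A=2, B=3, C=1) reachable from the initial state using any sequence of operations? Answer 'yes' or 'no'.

BFS explored all 558 reachable states.
Reachable set includes: (0,0,0), (0,0,1), (0,0,2), (0,0,3), (0,0,4), (0,0,5), (0,0,6), (0,0,7), (0,0,8), (0,0,9), (0,0,10), (0,0,11) ...
Target (A=2, B=3, C=1) not in reachable set → no.

Answer: no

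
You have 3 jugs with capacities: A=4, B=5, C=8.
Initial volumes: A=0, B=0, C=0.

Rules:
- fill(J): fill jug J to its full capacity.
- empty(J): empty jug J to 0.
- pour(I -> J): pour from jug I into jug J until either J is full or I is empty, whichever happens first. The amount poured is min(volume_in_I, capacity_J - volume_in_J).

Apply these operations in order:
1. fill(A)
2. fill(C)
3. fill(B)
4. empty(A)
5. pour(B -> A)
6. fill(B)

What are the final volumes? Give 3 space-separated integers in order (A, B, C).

Step 1: fill(A) -> (A=4 B=0 C=0)
Step 2: fill(C) -> (A=4 B=0 C=8)
Step 3: fill(B) -> (A=4 B=5 C=8)
Step 4: empty(A) -> (A=0 B=5 C=8)
Step 5: pour(B -> A) -> (A=4 B=1 C=8)
Step 6: fill(B) -> (A=4 B=5 C=8)

Answer: 4 5 8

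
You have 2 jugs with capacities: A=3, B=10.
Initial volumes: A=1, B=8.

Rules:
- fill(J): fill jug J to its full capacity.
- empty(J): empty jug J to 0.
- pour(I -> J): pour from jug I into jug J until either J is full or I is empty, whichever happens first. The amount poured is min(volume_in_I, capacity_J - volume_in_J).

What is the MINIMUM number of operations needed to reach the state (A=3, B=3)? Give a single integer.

BFS from (A=1, B=8). One shortest path:
  1. pour(B -> A) -> (A=3 B=6)
  2. empty(A) -> (A=0 B=6)
  3. pour(B -> A) -> (A=3 B=3)
Reached target in 3 moves.

Answer: 3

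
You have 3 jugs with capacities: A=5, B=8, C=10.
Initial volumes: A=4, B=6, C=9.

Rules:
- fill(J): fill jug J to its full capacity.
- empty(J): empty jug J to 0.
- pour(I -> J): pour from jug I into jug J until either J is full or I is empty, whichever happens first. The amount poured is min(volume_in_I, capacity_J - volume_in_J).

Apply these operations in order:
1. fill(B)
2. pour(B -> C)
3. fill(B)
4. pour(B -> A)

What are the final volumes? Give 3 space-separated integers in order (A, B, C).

Answer: 5 7 10

Derivation:
Step 1: fill(B) -> (A=4 B=8 C=9)
Step 2: pour(B -> C) -> (A=4 B=7 C=10)
Step 3: fill(B) -> (A=4 B=8 C=10)
Step 4: pour(B -> A) -> (A=5 B=7 C=10)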